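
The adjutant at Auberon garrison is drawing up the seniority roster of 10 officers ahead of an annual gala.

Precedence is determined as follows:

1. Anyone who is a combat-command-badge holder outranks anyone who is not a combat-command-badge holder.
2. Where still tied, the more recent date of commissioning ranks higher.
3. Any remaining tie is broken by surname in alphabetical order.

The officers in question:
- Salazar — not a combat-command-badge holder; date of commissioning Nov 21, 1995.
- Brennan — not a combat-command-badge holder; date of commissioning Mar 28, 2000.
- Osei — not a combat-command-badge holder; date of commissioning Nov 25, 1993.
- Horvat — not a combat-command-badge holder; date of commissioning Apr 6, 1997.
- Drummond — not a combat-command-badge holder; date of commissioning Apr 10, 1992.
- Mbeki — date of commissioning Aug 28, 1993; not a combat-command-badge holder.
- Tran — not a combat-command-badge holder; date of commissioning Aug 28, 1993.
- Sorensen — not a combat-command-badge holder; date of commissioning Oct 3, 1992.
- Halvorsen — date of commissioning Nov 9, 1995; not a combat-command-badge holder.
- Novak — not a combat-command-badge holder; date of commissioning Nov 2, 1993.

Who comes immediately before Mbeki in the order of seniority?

Novak

By the first rule: Brennan, Horvat, Salazar, Halvorsen, Osei, Novak, Mbeki, Tran, Sorensen and Drummond (each not a combat-command-badge holder).
Among Brennan, Horvat, Salazar, Halvorsen, Osei, Novak, Mbeki, Tran, Sorensen and Drummond, by date of commissioning (later first): Brennan (Mar 28, 2000) before Horvat (Apr 6, 1997) before Salazar (Nov 21, 1995) before Halvorsen (Nov 9, 1995) before Osei (Nov 25, 1993) before Novak (Nov 2, 1993) before Mbeki and Tran (Aug 28, 1993) before Sorensen (Oct 3, 1992) before Drummond (Apr 10, 1992).
Among Mbeki and Tran, alphabetically by surname: Mbeki before Tran.
Order: Brennan, Horvat, Salazar, Halvorsen, Osei, Novak, Mbeki, Tran, Sorensen, Drummond.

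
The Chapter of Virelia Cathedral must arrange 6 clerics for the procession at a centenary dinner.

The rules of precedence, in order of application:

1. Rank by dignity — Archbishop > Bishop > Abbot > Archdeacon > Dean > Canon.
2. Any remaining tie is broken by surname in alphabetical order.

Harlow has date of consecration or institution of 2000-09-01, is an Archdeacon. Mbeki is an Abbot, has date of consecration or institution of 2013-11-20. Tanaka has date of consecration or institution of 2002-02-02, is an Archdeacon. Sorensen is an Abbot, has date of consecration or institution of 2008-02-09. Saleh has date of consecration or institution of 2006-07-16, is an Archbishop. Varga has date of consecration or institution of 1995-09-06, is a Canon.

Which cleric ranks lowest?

Varga

By dignity: Saleh (Archbishop); then Mbeki and Sorensen (Abbot); then Harlow and Tanaka (Archdeacon); then Varga (Canon).
Among Mbeki and Sorensen, alphabetically by surname: Mbeki before Sorensen.
Among Harlow and Tanaka, alphabetically by surname: Harlow before Tanaka.
Order: Saleh, Mbeki, Sorensen, Harlow, Tanaka, Varga.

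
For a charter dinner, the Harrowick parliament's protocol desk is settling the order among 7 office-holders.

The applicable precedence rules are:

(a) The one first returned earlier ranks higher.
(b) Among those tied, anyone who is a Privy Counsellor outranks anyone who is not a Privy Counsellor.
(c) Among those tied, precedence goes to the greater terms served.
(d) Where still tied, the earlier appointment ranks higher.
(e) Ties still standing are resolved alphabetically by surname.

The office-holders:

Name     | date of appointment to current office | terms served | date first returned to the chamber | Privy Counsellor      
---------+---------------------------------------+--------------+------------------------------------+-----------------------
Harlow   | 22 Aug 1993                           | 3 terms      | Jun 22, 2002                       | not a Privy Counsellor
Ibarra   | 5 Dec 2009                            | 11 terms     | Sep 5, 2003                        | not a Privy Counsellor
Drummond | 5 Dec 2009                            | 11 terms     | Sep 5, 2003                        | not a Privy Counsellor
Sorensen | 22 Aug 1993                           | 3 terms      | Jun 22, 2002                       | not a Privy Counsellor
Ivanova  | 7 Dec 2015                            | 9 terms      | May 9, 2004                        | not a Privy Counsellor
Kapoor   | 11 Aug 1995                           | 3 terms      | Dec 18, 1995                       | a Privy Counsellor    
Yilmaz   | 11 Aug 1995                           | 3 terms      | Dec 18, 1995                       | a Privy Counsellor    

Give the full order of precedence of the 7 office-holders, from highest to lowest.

By date first returned to the chamber (earlier first): Kapoor and Yilmaz (both Dec 18, 1995); then Harlow and Sorensen (both Jun 22, 2002); then Drummond and Ibarra (both Sep 5, 2003); then Ivanova (May 9, 2004).
Kapoor and Yilmaz are each a Privy Counsellor, so the next rule applies.
Kapoor and Yilmaz both have terms served 3 terms, so the next rule applies.
Kapoor and Yilmaz both have date of appointment to current office 11 Aug 1995, so the next rule applies.
Among Kapoor and Yilmaz, alphabetically by surname: Kapoor before Yilmaz.
Harlow and Sorensen are each not a Privy Counsellor, so the next rule applies.
Harlow and Sorensen both have terms served 3 terms, so the next rule applies.
Harlow and Sorensen both have date of appointment to current office 22 Aug 1993, so the next rule applies.
Among Harlow and Sorensen, alphabetically by surname: Harlow before Sorensen.
Drummond and Ibarra are each not a Privy Counsellor, so the next rule applies.
Drummond and Ibarra both have terms served 11 terms, so the next rule applies.
Drummond and Ibarra both have date of appointment to current office 5 Dec 2009, so the next rule applies.
Among Drummond and Ibarra, alphabetically by surname: Drummond before Ibarra.
Full order: Kapoor, Yilmaz, Harlow, Sorensen, Drummond, Ibarra, Ivanova.

Kapoor, Yilmaz, Harlow, Sorensen, Drummond, Ibarra, Ivanova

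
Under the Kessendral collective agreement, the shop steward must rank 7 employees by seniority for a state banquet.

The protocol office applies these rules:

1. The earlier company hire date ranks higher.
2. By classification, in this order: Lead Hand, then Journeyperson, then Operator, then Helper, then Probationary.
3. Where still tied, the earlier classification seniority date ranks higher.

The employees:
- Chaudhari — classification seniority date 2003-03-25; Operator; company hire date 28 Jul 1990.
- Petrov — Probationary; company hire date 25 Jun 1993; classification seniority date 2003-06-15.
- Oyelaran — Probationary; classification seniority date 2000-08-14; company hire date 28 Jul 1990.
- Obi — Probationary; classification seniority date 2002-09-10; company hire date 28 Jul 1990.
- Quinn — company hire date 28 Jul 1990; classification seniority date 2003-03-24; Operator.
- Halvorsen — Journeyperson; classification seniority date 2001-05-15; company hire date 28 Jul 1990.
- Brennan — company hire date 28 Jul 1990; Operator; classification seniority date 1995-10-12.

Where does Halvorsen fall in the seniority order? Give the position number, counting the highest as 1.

1

By company hire date (earlier first): Halvorsen, Brennan, Quinn, Chaudhari, Oyelaran and Obi (each 28 Jul 1990); then Petrov (25 Jun 1993).
Among Halvorsen, Brennan, Quinn, Chaudhari, Oyelaran and Obi, by classification: Halvorsen (Journeyperson) before Brennan, Quinn and Chaudhari (Operator) before Oyelaran and Obi (Probationary).
Among Brennan, Quinn and Chaudhari, by classification seniority date (earlier first): Brennan (1995-10-12) before Quinn (2003-03-24) before Chaudhari (2003-03-25).
Among Oyelaran and Obi, by classification seniority date (earlier first): Oyelaran (2000-08-14) before Obi (2002-09-10).
Order: Halvorsen, Brennan, Quinn, Chaudhari, Oyelaran, Obi, Petrov. So position 1.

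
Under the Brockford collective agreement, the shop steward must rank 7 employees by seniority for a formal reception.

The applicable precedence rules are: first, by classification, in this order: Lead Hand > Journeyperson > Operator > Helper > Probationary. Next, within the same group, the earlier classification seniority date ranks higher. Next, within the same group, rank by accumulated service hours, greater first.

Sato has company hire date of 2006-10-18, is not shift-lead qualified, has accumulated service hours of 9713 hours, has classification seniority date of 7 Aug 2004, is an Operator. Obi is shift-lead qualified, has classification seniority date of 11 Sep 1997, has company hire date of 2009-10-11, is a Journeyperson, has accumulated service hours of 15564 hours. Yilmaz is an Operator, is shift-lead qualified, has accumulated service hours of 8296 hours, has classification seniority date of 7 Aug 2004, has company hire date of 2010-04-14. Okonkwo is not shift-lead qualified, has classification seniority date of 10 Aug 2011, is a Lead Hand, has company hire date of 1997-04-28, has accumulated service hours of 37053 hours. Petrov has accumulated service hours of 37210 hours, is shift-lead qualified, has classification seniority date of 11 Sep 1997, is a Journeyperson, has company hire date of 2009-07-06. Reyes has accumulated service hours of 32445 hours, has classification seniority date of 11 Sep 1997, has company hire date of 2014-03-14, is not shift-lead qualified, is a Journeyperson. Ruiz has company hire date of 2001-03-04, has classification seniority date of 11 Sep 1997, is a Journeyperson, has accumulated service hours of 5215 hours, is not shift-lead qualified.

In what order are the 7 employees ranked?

Okonkwo, Petrov, Reyes, Obi, Ruiz, Sato, Yilmaz

By classification: Okonkwo (Lead Hand); then Petrov, Reyes, Obi and Ruiz (Journeyperson); then Sato and Yilmaz (Operator).
Petrov, Reyes, Obi and Ruiz all have classification seniority date 11 Sep 1997, so the next rule applies.
Among Petrov, Reyes, Obi and Ruiz, by accumulated service hours (higher first): Petrov (37210 hours) before Reyes (32445 hours) before Obi (15564 hours) before Ruiz (5215 hours).
Sato and Yilmaz both have classification seniority date 7 Aug 2004, so the next rule applies.
Among Sato and Yilmaz, by accumulated service hours (higher first): Sato (9713 hours) before Yilmaz (8296 hours).
Full order: Okonkwo, Petrov, Reyes, Obi, Ruiz, Sato, Yilmaz.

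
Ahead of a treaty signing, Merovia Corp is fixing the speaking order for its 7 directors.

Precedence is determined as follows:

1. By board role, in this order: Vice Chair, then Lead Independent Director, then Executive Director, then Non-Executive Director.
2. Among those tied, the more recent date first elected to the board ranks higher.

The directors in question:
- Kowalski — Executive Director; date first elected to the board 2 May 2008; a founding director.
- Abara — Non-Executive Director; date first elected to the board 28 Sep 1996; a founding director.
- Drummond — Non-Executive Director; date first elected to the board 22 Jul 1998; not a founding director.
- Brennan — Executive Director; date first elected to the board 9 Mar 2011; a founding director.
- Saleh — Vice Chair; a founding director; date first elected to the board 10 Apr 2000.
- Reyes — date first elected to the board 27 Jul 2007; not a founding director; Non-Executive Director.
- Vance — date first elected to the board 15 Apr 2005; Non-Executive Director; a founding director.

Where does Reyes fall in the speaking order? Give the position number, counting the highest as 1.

4

By board role: Saleh (Vice Chair); then Brennan and Kowalski (Executive Director); then Reyes, Vance, Drummond and Abara (Non-Executive Director).
Among Brennan and Kowalski, by date first elected to the board (later first): Brennan (9 Mar 2011) before Kowalski (2 May 2008).
Among Reyes, Vance, Drummond and Abara, by date first elected to the board (later first): Reyes (27 Jul 2007) before Vance (15 Apr 2005) before Drummond (22 Jul 1998) before Abara (28 Sep 1996).
Order: Saleh, Brennan, Kowalski, Reyes, Vance, Drummond, Abara. So position 4.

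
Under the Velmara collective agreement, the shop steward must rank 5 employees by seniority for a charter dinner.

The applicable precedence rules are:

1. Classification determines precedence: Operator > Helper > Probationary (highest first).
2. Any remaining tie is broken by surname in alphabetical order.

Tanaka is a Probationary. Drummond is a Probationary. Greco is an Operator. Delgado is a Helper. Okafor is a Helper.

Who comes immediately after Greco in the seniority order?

By classification: Greco (Operator); then Delgado and Okafor (Helper); then Drummond and Tanaka (Probationary).
Among Delgado and Okafor, alphabetically by surname: Delgado before Okafor.
Among Drummond and Tanaka, alphabetically by surname: Drummond before Tanaka.
Order: Greco, Delgado, Okafor, Drummond, Tanaka.

Delgado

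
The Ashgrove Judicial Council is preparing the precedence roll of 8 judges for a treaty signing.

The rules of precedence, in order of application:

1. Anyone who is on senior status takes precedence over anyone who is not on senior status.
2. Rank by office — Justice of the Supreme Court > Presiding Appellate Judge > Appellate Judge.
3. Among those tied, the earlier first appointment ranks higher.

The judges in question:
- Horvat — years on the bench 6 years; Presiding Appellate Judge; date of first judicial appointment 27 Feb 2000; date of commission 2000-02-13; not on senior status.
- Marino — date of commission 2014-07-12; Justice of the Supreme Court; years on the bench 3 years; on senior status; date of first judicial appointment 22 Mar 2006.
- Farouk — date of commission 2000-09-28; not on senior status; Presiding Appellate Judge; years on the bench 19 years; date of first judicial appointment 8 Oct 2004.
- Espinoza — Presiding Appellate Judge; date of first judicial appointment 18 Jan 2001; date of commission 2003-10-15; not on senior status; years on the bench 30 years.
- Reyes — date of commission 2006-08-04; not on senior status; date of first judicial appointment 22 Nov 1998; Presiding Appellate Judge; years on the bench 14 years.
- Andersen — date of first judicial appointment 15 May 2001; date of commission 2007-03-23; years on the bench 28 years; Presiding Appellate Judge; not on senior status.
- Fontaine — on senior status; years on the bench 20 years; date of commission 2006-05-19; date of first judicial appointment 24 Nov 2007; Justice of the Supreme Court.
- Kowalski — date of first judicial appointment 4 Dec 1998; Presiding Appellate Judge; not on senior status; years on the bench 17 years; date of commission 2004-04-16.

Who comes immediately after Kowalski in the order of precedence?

Horvat

By the first rule: Marino and Fontaine (both on senior status); then Reyes, Kowalski, Horvat, Espinoza, Andersen and Farouk (each not on senior status).
Marino and Fontaine are each Justice of the Supreme Court, so the next rule applies.
Among Marino and Fontaine, by date of first judicial appointment (earlier first): Marino (22 Mar 2006) before Fontaine (24 Nov 2007).
Reyes, Kowalski, Horvat, Espinoza, Andersen and Farouk are each Presiding Appellate Judge, so the next rule applies.
Among Reyes, Kowalski, Horvat, Espinoza, Andersen and Farouk, by date of first judicial appointment (earlier first): Reyes (22 Nov 1998) before Kowalski (4 Dec 1998) before Horvat (27 Feb 2000) before Espinoza (18 Jan 2001) before Andersen (15 May 2001) before Farouk (8 Oct 2004).
Order: Marino, Fontaine, Reyes, Kowalski, Horvat, Espinoza, Andersen, Farouk.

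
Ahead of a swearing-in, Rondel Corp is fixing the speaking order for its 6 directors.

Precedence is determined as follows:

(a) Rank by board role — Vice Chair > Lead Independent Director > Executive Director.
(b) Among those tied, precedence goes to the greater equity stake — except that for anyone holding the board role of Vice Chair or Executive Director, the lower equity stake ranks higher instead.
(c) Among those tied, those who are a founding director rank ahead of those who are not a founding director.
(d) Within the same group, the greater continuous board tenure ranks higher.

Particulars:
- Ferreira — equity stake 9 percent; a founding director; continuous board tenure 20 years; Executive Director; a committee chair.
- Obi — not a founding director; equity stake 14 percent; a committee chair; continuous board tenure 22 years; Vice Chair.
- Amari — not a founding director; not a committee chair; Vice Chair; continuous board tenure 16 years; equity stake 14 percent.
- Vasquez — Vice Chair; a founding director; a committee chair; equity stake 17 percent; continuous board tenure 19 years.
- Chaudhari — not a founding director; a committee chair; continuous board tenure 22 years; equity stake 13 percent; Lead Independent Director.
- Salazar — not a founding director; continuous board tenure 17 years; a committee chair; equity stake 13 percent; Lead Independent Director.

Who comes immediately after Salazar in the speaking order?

Ferreira

By board role: Obi, Amari and Vasquez (Vice Chair); then Chaudhari and Salazar (Lead Independent Director); then Ferreira (Executive Director).
Among Obi, Amari and Vasquez, by equity stake (lower first) (reversed rule for this group): Obi and Amari (14 percent) before Vasquez (17 percent).
Obi and Amari are each not a founding director, so the next rule applies.
Among Obi and Amari, by continuous board tenure (higher first): Obi (22 years) before Amari (16 years).
Chaudhari and Salazar both have equity stake 13 percent, so the next rule applies.
Chaudhari and Salazar are each not a founding director, so the next rule applies.
Among Chaudhari and Salazar, by continuous board tenure (higher first): Chaudhari (22 years) before Salazar (17 years).
Order: Obi, Amari, Vasquez, Chaudhari, Salazar, Ferreira.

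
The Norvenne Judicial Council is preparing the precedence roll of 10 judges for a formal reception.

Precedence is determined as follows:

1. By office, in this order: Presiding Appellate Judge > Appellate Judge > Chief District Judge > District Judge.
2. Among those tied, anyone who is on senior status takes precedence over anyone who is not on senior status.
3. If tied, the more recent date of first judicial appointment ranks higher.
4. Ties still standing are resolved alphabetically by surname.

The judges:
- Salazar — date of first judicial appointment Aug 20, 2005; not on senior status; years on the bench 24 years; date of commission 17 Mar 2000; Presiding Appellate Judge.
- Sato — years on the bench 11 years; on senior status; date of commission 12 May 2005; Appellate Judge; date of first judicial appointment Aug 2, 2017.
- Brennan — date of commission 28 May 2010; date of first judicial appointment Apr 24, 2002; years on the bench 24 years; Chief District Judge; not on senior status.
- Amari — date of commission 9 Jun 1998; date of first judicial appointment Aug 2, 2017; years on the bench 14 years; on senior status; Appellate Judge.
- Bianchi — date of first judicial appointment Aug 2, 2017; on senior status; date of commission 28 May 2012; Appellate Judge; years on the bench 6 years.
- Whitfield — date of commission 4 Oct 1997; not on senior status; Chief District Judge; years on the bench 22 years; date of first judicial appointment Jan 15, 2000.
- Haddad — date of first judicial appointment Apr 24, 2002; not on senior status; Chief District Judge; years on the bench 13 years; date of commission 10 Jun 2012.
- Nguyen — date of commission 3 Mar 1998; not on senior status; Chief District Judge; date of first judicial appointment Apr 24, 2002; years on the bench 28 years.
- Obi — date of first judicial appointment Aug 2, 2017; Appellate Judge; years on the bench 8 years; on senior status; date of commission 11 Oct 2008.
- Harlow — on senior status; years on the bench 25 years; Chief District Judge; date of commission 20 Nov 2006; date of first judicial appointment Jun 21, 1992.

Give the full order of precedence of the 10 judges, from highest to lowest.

Salazar, Amari, Bianchi, Obi, Sato, Harlow, Brennan, Haddad, Nguyen, Whitfield

By office: Salazar (Presiding Appellate Judge); then Amari, Bianchi, Obi and Sato (Appellate Judge); then Harlow, Brennan, Haddad, Nguyen and Whitfield (Chief District Judge).
Amari, Bianchi, Obi and Sato are each on senior status, so the next rule applies.
Amari, Bianchi, Obi and Sato all have date of first judicial appointment Aug 2, 2017, so the next rule applies.
Among Amari, Bianchi, Obi and Sato, alphabetically by surname: Amari before Bianchi before Obi before Sato.
Among Harlow, Brennan, Haddad, Nguyen and Whitfield, on senior status before not on senior status: Harlow (on senior status) before Brennan, Haddad, Nguyen and Whitfield (not on senior status).
Among Brennan, Haddad, Nguyen and Whitfield, by date of first judicial appointment (later first): Brennan, Haddad and Nguyen (Apr 24, 2002) before Whitfield (Jan 15, 2000).
Among Brennan, Haddad and Nguyen, alphabetically by surname: Brennan before Haddad before Nguyen.
Full order: Salazar, Amari, Bianchi, Obi, Sato, Harlow, Brennan, Haddad, Nguyen, Whitfield.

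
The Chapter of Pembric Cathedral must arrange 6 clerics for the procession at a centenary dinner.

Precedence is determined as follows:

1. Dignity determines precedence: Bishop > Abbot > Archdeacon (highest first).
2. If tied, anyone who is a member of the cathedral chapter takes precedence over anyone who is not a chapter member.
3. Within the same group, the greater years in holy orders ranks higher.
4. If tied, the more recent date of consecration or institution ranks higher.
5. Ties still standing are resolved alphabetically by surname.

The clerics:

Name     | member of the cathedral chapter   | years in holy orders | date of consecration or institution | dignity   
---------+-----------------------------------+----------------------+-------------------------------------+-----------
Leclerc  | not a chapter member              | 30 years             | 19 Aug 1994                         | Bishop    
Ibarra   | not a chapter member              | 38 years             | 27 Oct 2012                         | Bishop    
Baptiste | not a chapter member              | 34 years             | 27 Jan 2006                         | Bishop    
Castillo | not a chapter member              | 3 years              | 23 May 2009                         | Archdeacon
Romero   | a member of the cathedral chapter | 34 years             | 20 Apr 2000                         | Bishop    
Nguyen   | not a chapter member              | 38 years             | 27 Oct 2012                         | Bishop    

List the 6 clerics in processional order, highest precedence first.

Romero, Ibarra, Nguyen, Baptiste, Leclerc, Castillo

By dignity: Romero, Ibarra, Nguyen, Baptiste and Leclerc (Bishop); then Castillo (Archdeacon).
Among Romero, Ibarra, Nguyen, Baptiste and Leclerc, a member of the cathedral chapter before not a chapter member: Romero (a member of the cathedral chapter) before Ibarra, Nguyen, Baptiste and Leclerc (not a chapter member).
Among Ibarra, Nguyen, Baptiste and Leclerc, by years in holy orders (higher first): Ibarra and Nguyen (38 years) before Baptiste (34 years) before Leclerc (30 years).
Ibarra and Nguyen both have date of consecration or institution 27 Oct 2012, so the next rule applies.
Among Ibarra and Nguyen, alphabetically by surname: Ibarra before Nguyen.
Full order: Romero, Ibarra, Nguyen, Baptiste, Leclerc, Castillo.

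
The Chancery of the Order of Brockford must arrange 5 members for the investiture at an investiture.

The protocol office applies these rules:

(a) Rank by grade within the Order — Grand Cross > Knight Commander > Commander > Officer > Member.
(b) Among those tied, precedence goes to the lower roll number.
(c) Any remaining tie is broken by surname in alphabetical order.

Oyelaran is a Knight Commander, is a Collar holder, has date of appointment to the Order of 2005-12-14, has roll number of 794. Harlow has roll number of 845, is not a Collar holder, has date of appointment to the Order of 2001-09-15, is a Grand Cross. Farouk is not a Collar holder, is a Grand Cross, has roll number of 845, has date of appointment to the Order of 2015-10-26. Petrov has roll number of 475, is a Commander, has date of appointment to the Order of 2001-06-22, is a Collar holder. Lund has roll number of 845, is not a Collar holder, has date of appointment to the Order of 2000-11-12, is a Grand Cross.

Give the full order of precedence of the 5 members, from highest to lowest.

By grade within the Order: Farouk, Harlow and Lund (Grand Cross); then Oyelaran (Knight Commander); then Petrov (Commander).
Farouk, Harlow and Lund all have roll number 845, so the next rule applies.
Among Farouk, Harlow and Lund, alphabetically by surname: Farouk before Harlow before Lund.
Full order: Farouk, Harlow, Lund, Oyelaran, Petrov.

Farouk, Harlow, Lund, Oyelaran, Petrov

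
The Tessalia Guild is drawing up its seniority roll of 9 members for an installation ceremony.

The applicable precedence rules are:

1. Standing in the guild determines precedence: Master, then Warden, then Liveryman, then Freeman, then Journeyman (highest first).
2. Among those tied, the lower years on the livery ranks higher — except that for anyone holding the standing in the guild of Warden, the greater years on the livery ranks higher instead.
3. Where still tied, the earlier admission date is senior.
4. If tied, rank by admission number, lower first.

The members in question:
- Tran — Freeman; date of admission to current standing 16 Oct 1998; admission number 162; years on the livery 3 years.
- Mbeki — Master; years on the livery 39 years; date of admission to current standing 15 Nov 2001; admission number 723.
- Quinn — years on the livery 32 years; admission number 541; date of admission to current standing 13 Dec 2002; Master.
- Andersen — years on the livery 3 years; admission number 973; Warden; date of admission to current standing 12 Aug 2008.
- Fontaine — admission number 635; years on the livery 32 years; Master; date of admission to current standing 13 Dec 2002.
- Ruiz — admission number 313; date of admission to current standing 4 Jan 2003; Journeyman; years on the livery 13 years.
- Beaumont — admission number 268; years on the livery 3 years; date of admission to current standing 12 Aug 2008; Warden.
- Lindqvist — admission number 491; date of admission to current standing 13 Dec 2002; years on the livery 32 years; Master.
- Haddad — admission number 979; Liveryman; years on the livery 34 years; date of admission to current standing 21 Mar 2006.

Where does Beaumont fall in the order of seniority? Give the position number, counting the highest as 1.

5

By standing in the guild: Lindqvist, Quinn, Fontaine and Mbeki (Master); then Beaumont and Andersen (Warden); then Haddad (Liveryman); then Tran (Freeman); then Ruiz (Journeyman).
Among Lindqvist, Quinn, Fontaine and Mbeki, by years on the livery (lower first): Lindqvist, Quinn and Fontaine (32 years) before Mbeki (39 years).
Lindqvist, Quinn and Fontaine all have date of admission to current standing 13 Dec 2002, so the next rule applies.
Among Lindqvist, Quinn and Fontaine, by admission number (lower first): Lindqvist (491) before Quinn (541) before Fontaine (635).
Beaumont and Andersen both have years on the livery 3 years, so the next rule applies.
Beaumont and Andersen both have date of admission to current standing 12 Aug 2008, so the next rule applies.
Among Beaumont and Andersen, by admission number (lower first): Beaumont (268) before Andersen (973).
Order: Lindqvist, Quinn, Fontaine, Mbeki, Beaumont, Andersen, Haddad, Tran, Ruiz. So position 5.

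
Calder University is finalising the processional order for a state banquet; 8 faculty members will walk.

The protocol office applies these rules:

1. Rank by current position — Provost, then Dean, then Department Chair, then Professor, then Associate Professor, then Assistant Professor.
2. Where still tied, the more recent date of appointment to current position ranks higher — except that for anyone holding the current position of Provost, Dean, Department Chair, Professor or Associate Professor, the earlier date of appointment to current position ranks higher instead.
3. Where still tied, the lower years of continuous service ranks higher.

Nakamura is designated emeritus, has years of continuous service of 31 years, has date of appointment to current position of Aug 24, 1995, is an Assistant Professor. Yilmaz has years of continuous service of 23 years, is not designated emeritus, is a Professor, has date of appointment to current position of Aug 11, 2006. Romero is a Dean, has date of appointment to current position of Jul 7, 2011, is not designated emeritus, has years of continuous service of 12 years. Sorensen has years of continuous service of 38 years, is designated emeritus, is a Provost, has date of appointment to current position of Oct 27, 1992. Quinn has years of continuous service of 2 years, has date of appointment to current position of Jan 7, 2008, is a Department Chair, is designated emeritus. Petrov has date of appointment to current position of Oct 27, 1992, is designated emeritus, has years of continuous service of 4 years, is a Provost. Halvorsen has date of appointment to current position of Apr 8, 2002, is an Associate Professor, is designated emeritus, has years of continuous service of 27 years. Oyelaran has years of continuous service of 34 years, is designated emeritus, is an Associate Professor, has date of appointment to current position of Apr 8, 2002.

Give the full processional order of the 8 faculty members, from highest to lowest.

By current position: Petrov and Sorensen (Provost); then Romero (Dean); then Quinn (Department Chair); then Yilmaz (Professor); then Halvorsen and Oyelaran (Associate Professor); then Nakamura (Assistant Professor).
Petrov and Sorensen both have date of appointment to current position Oct 27, 1992, so the next rule applies.
Among Petrov and Sorensen, by years of continuous service (lower first): Petrov (4 years) before Sorensen (38 years).
Halvorsen and Oyelaran both have date of appointment to current position Apr 8, 2002, so the next rule applies.
Among Halvorsen and Oyelaran, by years of continuous service (lower first): Halvorsen (27 years) before Oyelaran (34 years).
Full order: Petrov, Sorensen, Romero, Quinn, Yilmaz, Halvorsen, Oyelaran, Nakamura.

Petrov, Sorensen, Romero, Quinn, Yilmaz, Halvorsen, Oyelaran, Nakamura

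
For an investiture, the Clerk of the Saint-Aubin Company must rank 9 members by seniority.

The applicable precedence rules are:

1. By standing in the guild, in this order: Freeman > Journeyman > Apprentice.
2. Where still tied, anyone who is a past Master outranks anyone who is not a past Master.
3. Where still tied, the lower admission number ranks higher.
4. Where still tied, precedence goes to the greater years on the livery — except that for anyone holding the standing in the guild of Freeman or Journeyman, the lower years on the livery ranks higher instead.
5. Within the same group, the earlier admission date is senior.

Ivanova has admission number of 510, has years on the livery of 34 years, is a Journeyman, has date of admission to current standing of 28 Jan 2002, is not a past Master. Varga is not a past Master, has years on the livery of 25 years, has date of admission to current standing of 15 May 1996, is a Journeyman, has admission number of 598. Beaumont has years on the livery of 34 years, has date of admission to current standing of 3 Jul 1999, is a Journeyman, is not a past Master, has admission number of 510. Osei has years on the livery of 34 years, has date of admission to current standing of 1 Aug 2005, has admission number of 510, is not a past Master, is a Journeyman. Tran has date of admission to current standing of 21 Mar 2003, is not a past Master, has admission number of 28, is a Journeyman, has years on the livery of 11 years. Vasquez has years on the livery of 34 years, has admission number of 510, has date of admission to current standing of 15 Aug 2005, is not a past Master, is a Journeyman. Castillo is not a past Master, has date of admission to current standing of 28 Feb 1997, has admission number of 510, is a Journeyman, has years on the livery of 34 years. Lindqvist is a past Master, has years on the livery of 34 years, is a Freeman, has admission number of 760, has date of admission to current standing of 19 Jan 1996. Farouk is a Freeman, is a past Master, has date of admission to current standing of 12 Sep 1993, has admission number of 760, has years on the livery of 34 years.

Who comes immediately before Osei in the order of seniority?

Ivanova

By standing in the guild: Farouk and Lindqvist (Freeman); then Tran, Castillo, Beaumont, Ivanova, Osei, Vasquez and Varga (Journeyman).
Farouk and Lindqvist are each a past Master, so the next rule applies.
Farouk and Lindqvist both have admission number 760, so the next rule applies.
Farouk and Lindqvist both have years on the livery 34 years, so the next rule applies.
Among Farouk and Lindqvist, by date of admission to current standing (earlier first): Farouk (12 Sep 1993) before Lindqvist (19 Jan 1996).
Tran, Castillo, Beaumont, Ivanova, Osei, Vasquez and Varga are each not a past Master, so the next rule applies.
Among Tran, Castillo, Beaumont, Ivanova, Osei, Vasquez and Varga, by admission number (lower first): Tran (28) before Castillo, Beaumont, Ivanova, Osei and Vasquez (510) before Varga (598).
Castillo, Beaumont, Ivanova, Osei and Vasquez all have years on the livery 34 years, so the next rule applies.
Among Castillo, Beaumont, Ivanova, Osei and Vasquez, by date of admission to current standing (earlier first): Castillo (28 Feb 1997) before Beaumont (3 Jul 1999) before Ivanova (28 Jan 2002) before Osei (1 Aug 2005) before Vasquez (15 Aug 2005).
Order: Farouk, Lindqvist, Tran, Castillo, Beaumont, Ivanova, Osei, Vasquez, Varga.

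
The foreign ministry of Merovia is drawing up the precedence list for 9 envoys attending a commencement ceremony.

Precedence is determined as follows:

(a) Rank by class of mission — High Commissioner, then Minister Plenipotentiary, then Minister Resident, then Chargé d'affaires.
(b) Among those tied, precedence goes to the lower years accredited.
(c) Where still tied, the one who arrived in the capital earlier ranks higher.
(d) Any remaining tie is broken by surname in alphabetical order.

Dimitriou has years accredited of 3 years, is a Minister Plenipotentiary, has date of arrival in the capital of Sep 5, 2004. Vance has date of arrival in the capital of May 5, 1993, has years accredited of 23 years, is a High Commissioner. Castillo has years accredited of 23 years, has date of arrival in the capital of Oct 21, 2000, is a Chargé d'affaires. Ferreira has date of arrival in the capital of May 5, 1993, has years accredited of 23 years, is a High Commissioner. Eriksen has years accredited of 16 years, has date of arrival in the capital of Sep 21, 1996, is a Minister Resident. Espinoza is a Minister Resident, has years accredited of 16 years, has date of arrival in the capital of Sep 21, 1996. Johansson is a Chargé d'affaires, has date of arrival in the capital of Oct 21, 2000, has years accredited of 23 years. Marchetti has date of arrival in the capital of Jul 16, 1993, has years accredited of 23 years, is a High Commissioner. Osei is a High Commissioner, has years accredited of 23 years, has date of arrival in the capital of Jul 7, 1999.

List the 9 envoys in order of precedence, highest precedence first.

By class of mission: Ferreira, Vance, Marchetti and Osei (High Commissioner); then Dimitriou (Minister Plenipotentiary); then Eriksen and Espinoza (Minister Resident); then Castillo and Johansson (Chargé d'affaires).
Ferreira, Vance, Marchetti and Osei all have years accredited 23 years, so the next rule applies.
Among Ferreira, Vance, Marchetti and Osei, by date of arrival in the capital (earlier first): Ferreira and Vance (May 5, 1993) before Marchetti (Jul 16, 1993) before Osei (Jul 7, 1999).
Among Ferreira and Vance, alphabetically by surname: Ferreira before Vance.
Eriksen and Espinoza both have years accredited 16 years, so the next rule applies.
Eriksen and Espinoza both have date of arrival in the capital Sep 21, 1996, so the next rule applies.
Among Eriksen and Espinoza, alphabetically by surname: Eriksen before Espinoza.
Castillo and Johansson both have years accredited 23 years, so the next rule applies.
Castillo and Johansson both have date of arrival in the capital Oct 21, 2000, so the next rule applies.
Among Castillo and Johansson, alphabetically by surname: Castillo before Johansson.
Full order: Ferreira, Vance, Marchetti, Osei, Dimitriou, Eriksen, Espinoza, Castillo, Johansson.

Ferreira, Vance, Marchetti, Osei, Dimitriou, Eriksen, Espinoza, Castillo, Johansson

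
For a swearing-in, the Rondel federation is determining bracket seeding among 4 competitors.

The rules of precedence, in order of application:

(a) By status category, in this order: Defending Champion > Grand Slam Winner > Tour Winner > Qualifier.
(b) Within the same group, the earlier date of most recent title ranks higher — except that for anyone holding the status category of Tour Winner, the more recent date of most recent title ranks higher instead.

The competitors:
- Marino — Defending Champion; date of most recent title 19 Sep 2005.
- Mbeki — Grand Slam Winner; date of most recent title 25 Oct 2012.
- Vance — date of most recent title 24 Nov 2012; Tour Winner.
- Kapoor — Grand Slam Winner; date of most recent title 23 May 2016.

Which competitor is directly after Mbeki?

By status category: Marino (Defending Champion); then Mbeki and Kapoor (Grand Slam Winner); then Vance (Tour Winner).
Among Mbeki and Kapoor, by date of most recent title (earlier first): Mbeki (25 Oct 2012) before Kapoor (23 May 2016).
Order: Marino, Mbeki, Kapoor, Vance.

Kapoor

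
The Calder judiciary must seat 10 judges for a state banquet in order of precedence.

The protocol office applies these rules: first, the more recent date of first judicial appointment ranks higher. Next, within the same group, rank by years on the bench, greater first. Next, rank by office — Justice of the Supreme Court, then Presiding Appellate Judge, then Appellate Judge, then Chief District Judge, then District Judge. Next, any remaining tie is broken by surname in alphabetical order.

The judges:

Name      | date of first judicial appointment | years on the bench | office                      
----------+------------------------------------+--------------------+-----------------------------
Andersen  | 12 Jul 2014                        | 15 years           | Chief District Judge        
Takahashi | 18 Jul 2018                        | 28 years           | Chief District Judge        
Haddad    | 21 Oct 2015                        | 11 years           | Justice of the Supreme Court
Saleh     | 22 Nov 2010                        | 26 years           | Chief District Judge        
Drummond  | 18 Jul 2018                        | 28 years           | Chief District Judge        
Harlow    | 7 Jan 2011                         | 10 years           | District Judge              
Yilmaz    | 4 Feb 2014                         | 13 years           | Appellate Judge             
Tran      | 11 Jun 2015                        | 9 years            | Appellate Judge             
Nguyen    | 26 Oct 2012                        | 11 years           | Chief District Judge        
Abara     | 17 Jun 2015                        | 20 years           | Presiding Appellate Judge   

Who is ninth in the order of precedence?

Harlow

By date of first judicial appointment (later first): Drummond and Takahashi (both 18 Jul 2018); then Haddad (21 Oct 2015); then Abara (17 Jun 2015); then Tran (11 Jun 2015); then Andersen (12 Jul 2014); then Yilmaz (4 Feb 2014); then Nguyen (26 Oct 2012); then Harlow (7 Jan 2011); then Saleh (22 Nov 2010).
Drummond and Takahashi both have years on the bench 28 years, so the next rule applies.
Drummond and Takahashi are each Chief District Judge, so the next rule applies.
Among Drummond and Takahashi, alphabetically by surname: Drummond before Takahashi.
Order: Drummond, Takahashi, Haddad, Abara, Tran, Andersen, Yilmaz, Nguyen, Harlow, Saleh.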